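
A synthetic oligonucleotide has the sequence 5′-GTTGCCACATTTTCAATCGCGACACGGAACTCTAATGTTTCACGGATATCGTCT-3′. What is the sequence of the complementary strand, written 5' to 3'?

5'-AGACGATATCCGTGAAACATTAGAGTTCCGTGTCGCGATTGAAAATGTGGCAAC-3'

The complement of GTTGCCACATTTTCAATCGCGACACGGAACTCTAATGTTTCACGGATATCGTCT is CAACGGTGTAAAAGTTAGCGCTGTGCCTTGAGATTACAAAGTGCCTATAGCAGA (A↔T, G↔C). DNA strands are antiparallel, so the complementary strand runs 3'→5'; reversing gives the 5'→3' form.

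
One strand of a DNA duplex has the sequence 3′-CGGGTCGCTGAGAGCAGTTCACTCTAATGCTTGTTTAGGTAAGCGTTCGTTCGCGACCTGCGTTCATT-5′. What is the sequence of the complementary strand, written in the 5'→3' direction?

5'-GCCCAGCGACTCTCGTCAAGTGAGATTACGAACAAATCCATTCGCAAGCAAGCGCTGGACGCAAGTAA-3'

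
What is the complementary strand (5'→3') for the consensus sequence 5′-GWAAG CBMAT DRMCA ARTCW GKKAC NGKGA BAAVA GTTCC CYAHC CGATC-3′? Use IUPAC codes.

5'-GATCGGDTRGGGAACTBTTVTCMCNGTMMCWGAYTTGKYHATKVGCTTWC-3'

Standard pairs A↔T, G↔C; ambiguity codes pair R↔Y, M↔K, W↔W, B↔V, D↔H, N↔N. Complement (CWTTCGVKTAHYKGTTYAGWCMMTGNCMCTVTTBTCAAGGGRTDGGCTAG), then reverse for 5'→3'.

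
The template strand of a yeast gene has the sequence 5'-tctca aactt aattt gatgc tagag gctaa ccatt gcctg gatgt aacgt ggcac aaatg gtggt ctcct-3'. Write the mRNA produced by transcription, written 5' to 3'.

The mRNA has the sequence of the coding strand (reverse complement of the template) with T→U. Reverse complement of TCTCAAACTTAATTTGATGCTAGAGGCTAACCATTGCCTGGATGTAACGTGGCACAAATGGTGGTCTCCT is AGGAGACCACCATTTGTGCCACGTTACATCCAGGCAATGGTTAGCCTCTAGCATCAAATTAAGTTTGAGA; then T→U.

5'-AGGAGACCACCAUUUGUGCCACGUUACAUCCAGGCAAUGGUUAGCCUCUAGCAUCAAAUUAAGUUUGAGA-3'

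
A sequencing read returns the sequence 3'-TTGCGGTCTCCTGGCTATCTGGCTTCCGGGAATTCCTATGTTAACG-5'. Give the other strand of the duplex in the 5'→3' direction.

5'-AACGCCAGAGGACCGATAGACCGAAGGCCCTTAAGGATACAATTGC-3'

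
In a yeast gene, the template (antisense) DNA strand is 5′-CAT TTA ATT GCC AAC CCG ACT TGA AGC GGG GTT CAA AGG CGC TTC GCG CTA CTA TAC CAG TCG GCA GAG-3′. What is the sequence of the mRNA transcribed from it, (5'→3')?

RNA polymerase reads the template 3'→5' and synthesizes mRNA 5'→3' by base-pairing (A→U, T→A, G↔C). The complement of the template is GTAAATTAACGGTTGGGCTGAACTTCGCCCCAAGTTTCCGCGAAGCGCGATGATATGGTCAGCCGTCTC; antiparallel, so 5'→3' the coding strand is CTCTGCCGACTGGTATAGTAGCGCGAAGCGCCTTTGAACCCCGCTTCAAGTCGGGTTGGCAATTAAATG. Replace T with U for the mRNA.

5'-CUCUGCCGACUGGUAUAGUAGCGCGAAGCGCCUUUGAACCCCGCUUCAAGUCGGGUUGGCAAUUAAAUG-3'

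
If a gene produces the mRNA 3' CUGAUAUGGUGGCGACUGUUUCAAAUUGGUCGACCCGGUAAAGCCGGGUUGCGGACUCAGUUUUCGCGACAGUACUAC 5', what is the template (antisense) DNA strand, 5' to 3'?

Written 5'→3' the mRNA is CAUCAUGACAGCGCUUUUGACUCAGGCGUUGGGCCGAAAUGGCCCAGCUGGUUAAACUUUGUCAGCGGUGGUAUAGUC, so the coding DNA strand is CATCATGACAGCGCTTTTGACTCAGGCGTTGGGCCGAAATGGCCCAGCTGGTTAAACTTTGTCAGCGGTGGTATAGTC. The template is its reverse complement.

5′-GACTATACCACCGCTGACAAAGTTTAACCAGCTGGGCCATTTCGGCCCAACGCCTGAGTCAAAAGCGCTGTCATGATG-3′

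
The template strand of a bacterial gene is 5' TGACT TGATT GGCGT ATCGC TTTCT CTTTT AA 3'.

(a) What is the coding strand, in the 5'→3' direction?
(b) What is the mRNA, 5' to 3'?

(a) 5'-TTAAAAGAGAAAGCGATACGCCAATCAAGTCA-3'
(b) 5'-UUAAAAGAGAAAGCGAUACGCCAAUCAAGUCA-3'

(a) The coding strand is the reverse complement of the template: complement ACTGAACTAACCGCATAGCGAAAGAGAAAATT, then reverse.
(b) mRNA has the coding-strand sequence with T→U.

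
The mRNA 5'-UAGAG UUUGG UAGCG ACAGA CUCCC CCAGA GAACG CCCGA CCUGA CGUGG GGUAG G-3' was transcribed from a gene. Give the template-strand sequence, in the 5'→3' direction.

5'-CCTACCCCACGTCAGGTCGGGCGTTCTCTGGGGGAGTCTGTCGCTACCAAACTCTA-3'

Replace U with T to get the coding DNA strand: TAGAGTTTGGTAGCGACAGACTCCCCCAGAGAACGCCCGACCTGACGTGGGGTAGG. The template strand is its reverse complement (complement ATCTCAAACCATCGCTGTCTGAGGGGGTCTCTTGCGGGCTGGACTGCACCCCATCC, then reverse).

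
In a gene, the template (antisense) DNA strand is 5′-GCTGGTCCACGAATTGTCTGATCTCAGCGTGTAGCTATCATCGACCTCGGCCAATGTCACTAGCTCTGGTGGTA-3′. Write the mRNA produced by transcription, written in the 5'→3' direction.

RNA polymerase reads the template 3'→5' and synthesizes mRNA 5'→3' by base-pairing (A→U, T→A, G↔C). The complement of the template is CGACCAGGTGCTTAACAGACTAGAGTCGCACATCGATAGTAGCTGGAGCCGGTTACAGTGATCGAGACCACCAT; antiparallel, so 5'→3' the coding strand is TACCACCAGAGCTAGTGACATTGGCCGAGGTCGATGATAGCTACACGCTGAGATCAGACAATTCGTGGACCAGC. Replace T with U for the mRNA.

5'-UACCACCAGAGCUAGUGACAUUGGCCGAGGUCGAUGAUAGCUACACGCUGAGAUCAGACAAUUCGUGGACCAGC-3'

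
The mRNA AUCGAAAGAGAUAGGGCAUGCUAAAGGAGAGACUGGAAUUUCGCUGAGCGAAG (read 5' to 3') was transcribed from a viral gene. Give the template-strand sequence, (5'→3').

5'-CTTCGCTCAGCGAAATTCCAGTCTCTCCTTTAGCATGCCCTATCTCTTTCGAT-3'

Replace U with T to get the coding DNA strand: ATCGAAAGAGATAGGGCATGCTAAAGGAGAGACTGGAATTTCGCTGAGCGAAG. The template strand is its reverse complement (complement TAGCTTTCTCTATCCCGTACGATTTCCTCTCTGACCTTAAAGCGACTCGCTTC, then reverse).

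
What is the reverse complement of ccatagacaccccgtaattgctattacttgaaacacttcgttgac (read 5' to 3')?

5'-GTCAACGAAGTGTTTCAAGTAATAGCAATTACGGGGTGTCTATGG-3'

Complement each base (A↔T, G↔C): GGTATCTGTGGGGCATTAACGATAATGAACTTTGTGAAGCAACTG. Then reverse.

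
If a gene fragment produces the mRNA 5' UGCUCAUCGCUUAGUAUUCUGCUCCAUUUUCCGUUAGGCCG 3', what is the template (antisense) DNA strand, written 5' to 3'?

Replace U with T to get the coding DNA strand: TGCTCATCGCTTAGTATTCTGCTCCATTTTCCGTTAGGCCG. The template strand is its reverse complement (complement ACGAGTAGCGAATCATAAGACGAGGTAAAAGGCAATCCGGC, then reverse).

5'-CGGCCTAACGGAAAATGGAGCAGAATACTAAGCGATGAGCA-3'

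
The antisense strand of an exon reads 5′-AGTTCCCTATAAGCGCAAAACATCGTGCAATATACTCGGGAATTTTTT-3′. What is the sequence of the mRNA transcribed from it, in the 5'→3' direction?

5′-AAAAAAUUCCCGAGUAUAUUGCACGAUGUUUUGCGCUUAUAGGGAACU-3′

RNA polymerase reads the template 3'→5' and synthesizes mRNA 5'→3' by base-pairing (A→U, T→A, G↔C). The complement of the template is TCAAGGGATATTCGCGTTTTGTAGCACGTTATATGAGCCCTTAAAAAA; antiparallel, so 5'→3' the coding strand is AAAAAATTCCCGAGTATATTGCACGATGTTTTGCGCTTATAGGGAACT. Replace T with U for the mRNA.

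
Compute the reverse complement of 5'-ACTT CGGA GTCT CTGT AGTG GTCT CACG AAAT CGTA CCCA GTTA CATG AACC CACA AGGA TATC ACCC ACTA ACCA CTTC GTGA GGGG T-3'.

5'-ACCCCTCACGAAGTGGTTAGTGGGTGATATCCTTGTGGGTTCATGTAACTGGGTACGATTTCGTGAGACCACTACAGAGACTCCGAAGT-3'

Reading the sequence 3'→5' and pairing each base (A↔T, G↔C) gives the reverse complement directly.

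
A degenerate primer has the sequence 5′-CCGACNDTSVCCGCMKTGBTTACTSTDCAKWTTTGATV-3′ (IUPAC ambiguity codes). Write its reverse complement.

Standard pairs A↔T, G↔C; ambiguity codes pair M↔K, W↔W, S↔S, B↔V, D↔H, N↔N. Complement (GGCTGNHASBGGCGKMACVAATGASAHGTMWAAACTAB), then reverse for 5'→3'.

5'-BATCAAAWMTGHASAGTAAVCAMKGCGGBSAHNGTCGG-3'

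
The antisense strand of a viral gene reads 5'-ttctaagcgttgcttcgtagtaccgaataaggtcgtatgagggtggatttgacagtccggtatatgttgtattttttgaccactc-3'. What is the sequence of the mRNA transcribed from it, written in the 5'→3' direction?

RNA polymerase reads the template 3'→5' and synthesizes mRNA 5'→3' by base-pairing (A→U, T→A, G↔C). The complement of the template is AAGATTCGCAACGAAGCATCATGGCTTATTCCAGCATACTCCCACCTAAACTGTCAGGCCATATACAACATAAAAAACTGGTGAG; antiparallel, so 5'→3' the coding strand is GAGTGGTCAAAAAATACAACATATACCGGACTGTCAAATCCACCCTCATACGACCTTATTCGGTACTACGAAGCAACGCTTAGAA. Replace T with U for the mRNA.

5′-GAGUGGUCAAAAAAUACAACAUAUACCGGACUGUCAAAUCCACCCUCAUACGACCUUAUUCGGUACUACGAAGCAACGCUUAGAA-3′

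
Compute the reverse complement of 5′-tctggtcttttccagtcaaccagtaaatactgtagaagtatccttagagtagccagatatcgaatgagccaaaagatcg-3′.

5′-CGATCTTTTGGCTCATTCGATATCTGGCTACTCTAAGGATACTTCTACAGTATTTACTGGTTGACTGGAAAAGACCAGA-3′

Complement each base (A↔T, G↔C): AGACCAGAAAAGGTCAGTTGGTCATTTATGACATCTTCATAGGAATCTCATCGGTCTATAGCTTACTCGGTTTTCTAGC. Then reverse.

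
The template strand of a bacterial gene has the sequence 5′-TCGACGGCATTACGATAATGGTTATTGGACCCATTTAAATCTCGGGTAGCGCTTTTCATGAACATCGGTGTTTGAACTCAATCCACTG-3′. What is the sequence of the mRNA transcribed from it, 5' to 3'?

5′-CAGUGGAUUGAGUUCAAACACCGAUGUUCAUGAAAAGCGCUACCCGAGAUUUAAAUGGGUCCAAUAACCAUUAUCGUAAUGCCGUCGA-3′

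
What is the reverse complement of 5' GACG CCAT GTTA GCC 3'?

5′-GGCTAACATGGCGTC-3′

Reading the sequence 3'→5' and pairing each base (A↔T, G↔C) gives the reverse complement directly.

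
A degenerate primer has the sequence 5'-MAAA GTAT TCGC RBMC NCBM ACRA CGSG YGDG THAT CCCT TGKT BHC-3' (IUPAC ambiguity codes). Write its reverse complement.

5'-GDVAMCAAGGGATDACHCRCSCGTYGTKVGNGKVYGCGAATACTTTK-3'

Standard pairs A↔T, G↔C; ambiguity codes pair R↔Y, M↔K, S↔S, B↔V, D↔H, N↔N. Complement (KTTTCATAAGCGYVKGNGVKTGYTGCSCRCHCADTAGGGAACMAVDG), then reverse for 5'→3'.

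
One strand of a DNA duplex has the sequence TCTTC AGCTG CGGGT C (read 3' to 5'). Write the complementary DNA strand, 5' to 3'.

The strand is given 3'→5', so its complement runs 5'→3' in the same left-to-right order: pair each base A↔T, G↔C.

5'-AGAAGTCGACGCCCAG-3'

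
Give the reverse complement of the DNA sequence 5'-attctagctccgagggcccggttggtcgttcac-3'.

5'-GTGAACGACCAACCGGGCCCTCGGAGCTAGAAT-3'

Complement each base (A↔T, G↔C): TAAGATCGAGGCTCCCGGGCCAACCAGCAAGTG. Then reverse.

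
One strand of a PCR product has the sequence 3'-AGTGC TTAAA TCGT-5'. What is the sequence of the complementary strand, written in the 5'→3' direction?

5′-TCACGAATTTAGCA-3′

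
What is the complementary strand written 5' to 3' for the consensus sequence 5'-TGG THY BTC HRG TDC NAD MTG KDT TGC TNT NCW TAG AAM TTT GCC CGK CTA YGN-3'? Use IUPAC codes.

5'-NCRTAGMCGGGCAAAKTTCTAWGNANAGCAAHMCAKHTNGHACYDGAVRDACCA-3'

Standard pairs A↔T, G↔C; ambiguity codes pair R↔Y, M↔K, W↔W, B↔V, D↔H, N↔N. Complement (ACCADRVAGDYCAHGNTHKACMHAACGANANGWATCTTKAAACGGGCMGATRCN), then reverse for 5'→3'.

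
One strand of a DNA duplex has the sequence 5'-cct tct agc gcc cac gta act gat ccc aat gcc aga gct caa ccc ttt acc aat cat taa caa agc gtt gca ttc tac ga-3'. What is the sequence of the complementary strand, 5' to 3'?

5'-TCGTAGAATGCAACGCTTTGTTAATGATTGGTAAAGGGTTGAGCTCTGGCATTGGGATCAGTTACGTGGGCGCTAGAAGG-3'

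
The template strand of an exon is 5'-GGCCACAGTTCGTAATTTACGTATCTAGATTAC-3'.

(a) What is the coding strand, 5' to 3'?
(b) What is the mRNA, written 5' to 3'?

(a) 5'-GTAATCTAGATACGTAAATTACGAACTGTGGCC-3'
(b) 5'-GUAAUCUAGAUACGUAAAUUACGAACUGUGGCC-3'

(a) The coding strand is the reverse complement of the template: complement CCGGTGTCAAGCATTAAATGCATAGATCTAATG, then reverse.
(b) mRNA has the coding-strand sequence with T→U.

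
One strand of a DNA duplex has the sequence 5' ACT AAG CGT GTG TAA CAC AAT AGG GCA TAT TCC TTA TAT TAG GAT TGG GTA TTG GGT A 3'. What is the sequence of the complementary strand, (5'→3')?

5'-TACCCAATACCCAATCCTAATATAAGGAATATGCCCTATTGTGTTACACACGCTTAGT-3'

Pairing A↔T and G↔C gives TGATTCGCACACATTGTGTTATCCCGTATAAGGAATATAATCCTAACCCATAACCCAT, running 3'→5'. Reverse for the 5'→3' convention.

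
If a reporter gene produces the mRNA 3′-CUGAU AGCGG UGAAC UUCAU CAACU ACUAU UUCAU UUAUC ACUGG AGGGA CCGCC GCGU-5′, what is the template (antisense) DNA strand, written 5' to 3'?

Written 5'→3' the mRNA is UGCGCCGCCAGGGAGGUCACUAUUUACUUUAUCAUCAACUACUUCAAGUGGCGAUAGUC, so the coding DNA strand is TGCGCCGCCAGGGAGGTCACTATTTACTTTATCATCAACTACTTCAAGTGGCGATAGTC. The template is its reverse complement.

5′-GACTATCGCCACTTGAAGTAGTTGATGATAAAGTAAATAGTGACCTCCCTGGCGGCGCA-3′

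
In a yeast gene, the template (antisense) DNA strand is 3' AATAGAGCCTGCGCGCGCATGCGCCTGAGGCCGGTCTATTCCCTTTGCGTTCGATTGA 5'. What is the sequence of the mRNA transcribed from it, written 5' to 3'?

5'-UUAUCUCGGACGCGCGCGUACGCGGACUCCGGCCAGAUAAGGGAAACGCAAGCUAACU-3'

Reading the template 3'→5' as shown, RNA polymerase pairs each base (A→U, T→A, G↔C) to build mRNA 5'→3' directly.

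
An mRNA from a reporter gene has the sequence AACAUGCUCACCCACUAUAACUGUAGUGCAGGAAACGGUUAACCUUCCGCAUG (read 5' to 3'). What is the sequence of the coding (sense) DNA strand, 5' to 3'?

5'-AACATGCTCACCCACTATAACTGTAGTGCAGGAAACGGTTAACCTTCCGCATG-3'

The coding DNA strand has the same 5'→3' sequence as the mRNA with U replaced by T.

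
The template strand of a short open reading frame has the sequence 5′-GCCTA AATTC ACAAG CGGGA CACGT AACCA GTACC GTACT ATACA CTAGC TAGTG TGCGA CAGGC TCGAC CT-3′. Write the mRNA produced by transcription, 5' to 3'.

RNA polymerase reads the template 3'→5' and synthesizes mRNA 5'→3' by base-pairing (A→U, T→A, G↔C). The complement of the template is CGGATTTAAGTGTTCGCCCTGTGCATTGGTCATGGCATGATATGTGATCGATCACACGCTGTCCGAGCTGGA; antiparallel, so 5'→3' the coding strand is AGGTCGAGCCTGTCGCACACTAGCTAGTGTATAGTACGGTACTGGTTACGTGTCCCGCTTGTGAATTTAGGC. Replace T with U for the mRNA.

5'-AGGUCGAGCCUGUCGCACACUAGCUAGUGUAUAGUACGGUACUGGUUACGUGUCCCGCUUGUGAAUUUAGGC-3'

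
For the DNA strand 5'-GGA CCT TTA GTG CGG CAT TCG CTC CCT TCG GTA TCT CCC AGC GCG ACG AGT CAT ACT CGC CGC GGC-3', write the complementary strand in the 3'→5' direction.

3'-CCTGGAAATCACGCCGTAAGCGAGGGAAGCCATAGAGGGTCGCGCTGCTCAGTATGAGCGGCGCCG-5'

Base-pairing A↔T, G↔C gives the complement. The complementary strand is antiparallel, so paired with a 5'→3' strand it runs 3'→5'.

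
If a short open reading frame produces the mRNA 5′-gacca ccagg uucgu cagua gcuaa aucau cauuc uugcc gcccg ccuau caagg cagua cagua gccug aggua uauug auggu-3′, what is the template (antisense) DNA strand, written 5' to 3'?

Replace U with T to get the coding DNA strand: GACCACCAGGTTCGTCAGTAGCTAAATCATCATTCTTGCCGCCCGCCTATCAAGGCAGTACAGTAGCCTGAGGTATATTGATGGT. The template strand is its reverse complement (complement CTGGTGGTCCAAGCAGTCATCGATTTAGTAGTAAGAACGGCGGGCGGATAGTTCCGTCATGTCATCGGACTCCATATAACTACCA, then reverse).

5'-ACCATCAATATACCTCAGGCTACTGTACTGCCTTGATAGGCGGGCGGCAAGAATGATGATTTAGCTACTGACGAACCTGGTGGTC-3'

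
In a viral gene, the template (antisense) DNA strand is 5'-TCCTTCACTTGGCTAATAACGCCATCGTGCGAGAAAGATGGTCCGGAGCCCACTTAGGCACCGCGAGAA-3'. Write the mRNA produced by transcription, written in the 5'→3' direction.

The mRNA has the sequence of the coding strand (reverse complement of the template) with T→U. Reverse complement of TCCTTCACTTGGCTAATAACGCCATCGTGCGAGAAAGATGGTCCGGAGCCCACTTAGGCACCGCGAGAA is TTCTCGCGGTGCCTAAGTGGGCTCCGGACCATCTTTCTCGCACGATGGCGTTATTAGCCAAGTGAAGGA; then T→U.

5'-UUCUCGCGGUGCCUAAGUGGGCUCCGGACCAUCUUUCUCGCACGAUGGCGUUAUUAGCCAAGUGAAGGA-3'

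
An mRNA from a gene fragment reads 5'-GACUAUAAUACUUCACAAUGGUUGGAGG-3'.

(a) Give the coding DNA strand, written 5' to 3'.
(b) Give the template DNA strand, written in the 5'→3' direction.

(a) 5'-GACTATAATACTTCACAATGGTTGGAGG-3'
(b) 5'-CCTCCAACCATTGTGAAGTATTATAGTC-3'

(a) The coding strand matches the mRNA with U→T.
(b) The template strand is the reverse complement of the coding strand.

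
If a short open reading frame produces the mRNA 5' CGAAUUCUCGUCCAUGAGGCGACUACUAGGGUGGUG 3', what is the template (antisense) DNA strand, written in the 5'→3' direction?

Replace U with T to get the coding DNA strand: CGAATTCTCGTCCATGAGGCGACTACTAGGGTGGTG. The template strand is its reverse complement (complement GCTTAAGAGCAGGTACTCCGCTGATGATCCCACCAC, then reverse).

5'-CACCACCCTAGTAGTCGCCTCATGGACGAGAATTCG-3'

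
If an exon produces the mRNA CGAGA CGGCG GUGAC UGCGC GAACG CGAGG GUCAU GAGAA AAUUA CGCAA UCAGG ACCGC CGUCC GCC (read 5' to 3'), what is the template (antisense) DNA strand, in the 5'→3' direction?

Replace U with T to get the coding DNA strand: CGAGACGGCGGTGACTGCGCGAACGCGAGGGTCATGAGAAAATTACGCAATCAGGACCGCCGTCCGCC. The template strand is its reverse complement (complement GCTCTGCCGCCACTGACGCGCTTGCGCTCCCAGTACTCTTTTAATGCGTTAGTCCTGGCGGCAGGCGG, then reverse).

5′-GGCGGACGGCGGTCCTGATTGCGTAATTTTCTCATGACCCTCGCGTTCGCGCAGTCACCGCCGTCTCG-3′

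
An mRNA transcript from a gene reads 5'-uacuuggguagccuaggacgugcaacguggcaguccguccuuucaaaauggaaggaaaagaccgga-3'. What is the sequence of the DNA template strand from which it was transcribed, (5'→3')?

Replace U with T to get the coding DNA strand: TACTTGGGTAGCCTAGGACGTGCAACGTGGCAGTCCGTCCTTTCAAAATGGAAGGAAAAGACCGGA. The template strand is its reverse complement (complement ATGAACCCATCGGATCCTGCACGTTGCACCGTCAGGCAGGAAAGTTTTACCTTCCTTTTCTGGCCT, then reverse).

5'-TCCGGTCTTTTCCTTCCATTTTGAAAGGACGGACTGCCACGTTGCACGTCCTAGGCTACCCAAGTA-3'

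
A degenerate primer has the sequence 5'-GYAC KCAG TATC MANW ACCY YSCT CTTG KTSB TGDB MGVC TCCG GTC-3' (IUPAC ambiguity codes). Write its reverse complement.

5'-GACCGGAGBCKVHCAVSAMCAAGAGSRRGGTWNTKGATACTGMGTRC-3'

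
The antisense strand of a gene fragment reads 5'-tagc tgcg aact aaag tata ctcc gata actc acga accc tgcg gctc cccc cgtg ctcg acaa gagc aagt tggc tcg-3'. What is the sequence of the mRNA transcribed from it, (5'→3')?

RNA polymerase reads the template 3'→5' and synthesizes mRNA 5'→3' by base-pairing (A→U, T→A, G↔C). The complement of the template is ATCGACGCTTGATTTCATATGAGGCTATTGAGTGCTTGGGACGCCGAGGGGGGCACGAGCTGTTCTCGTTCAACCGAGC; antiparallel, so 5'→3' the coding strand is CGAGCCAACTTGCTCTTGTCGAGCACGGGGGGAGCCGCAGGGTTCGTGAGTTATCGGAGTATACTTTAGTTCGCAGCTA. Replace T with U for the mRNA.

5'-CGAGCCAACUUGCUCUUGUCGAGCACGGGGGGAGCCGCAGGGUUCGUGAGUUAUCGGAGUAUACUUUAGUUCGCAGCUA-3'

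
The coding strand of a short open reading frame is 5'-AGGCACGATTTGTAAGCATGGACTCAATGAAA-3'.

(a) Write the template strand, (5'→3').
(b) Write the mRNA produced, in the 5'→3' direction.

(a) The template strand is the reverse complement of the coding strand: complement TCCGTGCTAAACATTCGTACCTGAGTTACTTT, then reverse.
(b) mRNA matches the coding strand with T→U.

(a) 5'-TTTCATTGAGTCCATGCTTACAAATCGTGCCT-3'
(b) 5'-AGGCACGAUUUGUAAGCAUGGACUCAAUGAAA-3'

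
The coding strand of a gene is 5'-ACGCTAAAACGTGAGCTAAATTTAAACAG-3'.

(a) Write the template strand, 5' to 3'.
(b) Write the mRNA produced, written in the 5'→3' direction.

(a) The template strand is the reverse complement of the coding strand: complement TGCGATTTTGCACTCGATTTAAATTTGTC, then reverse.
(b) mRNA matches the coding strand with T→U.

(a) 5′-CTGTTTAAATTTAGCTCACGTTTTAGCGT-3′
(b) 5′-ACGCUAAAACGUGAGCUAAAUUUAAACAG-3′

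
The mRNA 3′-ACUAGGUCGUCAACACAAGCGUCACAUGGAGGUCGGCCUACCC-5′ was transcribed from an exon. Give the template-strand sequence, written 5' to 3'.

5'-TGATCCAGCAGTTGTGTTCGCAGTGTACCTCCAGCCGGATGGG-3'

Written 5'→3' the mRNA is CCCAUCCGGCUGGAGGUACACUGCGAACACAACUGCUGGAUCA, so the coding DNA strand is CCCATCCGGCTGGAGGTACACTGCGAACACAACTGCTGGATCA. The template is its reverse complement.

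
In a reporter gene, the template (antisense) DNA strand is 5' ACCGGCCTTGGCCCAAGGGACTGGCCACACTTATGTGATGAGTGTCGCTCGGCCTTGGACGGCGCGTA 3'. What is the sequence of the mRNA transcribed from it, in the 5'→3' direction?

5'-UACGCGCCGUCCAAGGCCGAGCGACACUCAUCACAUAAGUGUGGCCAGUCCCUUGGGCCAAGGCCGGU-3'

The mRNA has the sequence of the coding strand (reverse complement of the template) with T→U. Reverse complement of ACCGGCCTTGGCCCAAGGGACTGGCCACACTTATGTGATGAGTGTCGCTCGGCCTTGGACGGCGCGTA is TACGCGCCGTCCAAGGCCGAGCGACACTCATCACATAAGTGTGGCCAGTCCCTTGGGCCAAGGCCGGT; then T→U.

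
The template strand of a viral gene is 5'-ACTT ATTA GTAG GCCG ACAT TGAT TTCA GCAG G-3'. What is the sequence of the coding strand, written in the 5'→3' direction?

5'-CCTGCTGAAATCAATGTCGGCCTACTAATAAGT-3'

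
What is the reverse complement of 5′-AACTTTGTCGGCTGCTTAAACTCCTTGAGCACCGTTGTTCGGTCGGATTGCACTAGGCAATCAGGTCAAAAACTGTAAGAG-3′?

5'-CTCTTACAGTTTTTGACCTGATTGCCTAGTGCAATCCGACCGAACAACGGTGCTCAAGGAGTTTAAGCAGCCGACAAAGTT-3'

Reading the sequence 3'→5' and pairing each base (A↔T, G↔C) gives the reverse complement directly.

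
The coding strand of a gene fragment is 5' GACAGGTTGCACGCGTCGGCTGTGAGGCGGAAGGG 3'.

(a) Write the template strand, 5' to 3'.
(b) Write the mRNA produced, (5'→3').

(a) The template strand is the reverse complement of the coding strand: complement CTGTCCAACGTGCGCAGCCGACACTCCGCCTTCCC, then reverse.
(b) mRNA matches the coding strand with T→U.

(a) 5′-CCCTTCCGCCTCACAGCCGACGCGTGCAACCTGTC-3′
(b) 5'-GACAGGUUGCACGCGUCGGCUGUGAGGCGGAAGGG-3'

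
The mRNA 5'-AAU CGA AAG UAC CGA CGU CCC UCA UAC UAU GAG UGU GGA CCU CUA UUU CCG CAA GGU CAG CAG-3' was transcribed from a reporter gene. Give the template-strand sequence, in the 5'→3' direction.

Replace U with T to get the coding DNA strand: AATCGAAAGTACCGACGTCCCTCATACTATGAGTGTGGACCTCTATTTCCGCAAGGTCAGCAG. The template strand is its reverse complement (complement TTAGCTTTCATGGCTGCAGGGAGTATGATACTCACACCTGGAGATAAAGGCGTTCCAGTCGTC, then reverse).

5'-CTGCTGACCTTGCGGAAATAGAGGTCCACACTCATAGTATGAGGGACGTCGGTACTTTCGATT-3'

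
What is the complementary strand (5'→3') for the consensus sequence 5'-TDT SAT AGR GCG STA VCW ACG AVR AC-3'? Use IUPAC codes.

5'-GTYBTCGTWGBTASCGCYCTATSAHA-3'

Standard pairs A↔T, G↔C; ambiguity codes pair R↔Y, W↔W, S↔S, D↔H, V↔B. Complement (AHASTATCYCGCSATBGWTGCTBYTG), then reverse for 5'→3'.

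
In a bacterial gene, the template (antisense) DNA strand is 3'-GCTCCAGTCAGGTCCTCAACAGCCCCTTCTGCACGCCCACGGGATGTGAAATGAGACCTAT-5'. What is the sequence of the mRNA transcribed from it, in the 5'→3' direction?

Reading the template 3'→5' as shown, RNA polymerase pairs each base (A→U, T→A, G↔C) to build mRNA 5'→3' directly.

5'-CGAGGUCAGUCCAGGAGUUGUCGGGGAAGACGUGCGGGUGCCCUACACUUUACUCUGGAUA-3'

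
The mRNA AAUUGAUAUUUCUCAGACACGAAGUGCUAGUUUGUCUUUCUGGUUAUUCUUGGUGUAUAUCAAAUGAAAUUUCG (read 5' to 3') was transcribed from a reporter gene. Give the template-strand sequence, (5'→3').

5'-CGAAATTTCATTTGATATACACCAAGAATAACCAGAAAGACAAACTAGCACTTCGTGTCTGAGAAATATCAATT-3'

Replace U with T to get the coding DNA strand: AATTGATATTTCTCAGACACGAAGTGCTAGTTTGTCTTTCTGGTTATTCTTGGTGTATATCAAATGAAATTTCG. The template strand is its reverse complement (complement TTAACTATAAAGAGTCTGTGCTTCACGATCAAACAGAAAGACCAATAAGAACCACATATAGTTTACTTTAAAGC, then reverse).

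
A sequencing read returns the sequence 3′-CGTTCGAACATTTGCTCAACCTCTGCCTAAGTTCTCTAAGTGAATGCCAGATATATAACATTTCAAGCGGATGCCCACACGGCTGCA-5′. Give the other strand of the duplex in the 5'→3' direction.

5'-GCAAGCTTGTAAACGAGTTGGAGACGGATTCAAGAGATTCACTTACGGTCTATATATTGTAAAGTTCGCCTACGGGTGTGCCGACGT-3'

The strand is given 3'→5', so its complement runs 5'→3' in the same left-to-right order: pair each base A↔T, G↔C.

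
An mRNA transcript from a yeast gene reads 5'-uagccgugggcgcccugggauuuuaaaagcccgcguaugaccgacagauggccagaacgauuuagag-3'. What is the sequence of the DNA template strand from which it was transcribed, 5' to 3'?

5'-CTCTAAATCGTTCTGGCCATCTGTCGGTCATACGCGGGCTTTTAAAATCCCAGGGCGCCCACGGCTA-3'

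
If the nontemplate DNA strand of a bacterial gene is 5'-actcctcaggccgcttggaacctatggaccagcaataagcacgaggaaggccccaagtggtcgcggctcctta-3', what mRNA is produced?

5'-ACUCCUCAGGCCGCUUGGAACCUAUGGACCAGCAAUAAGCACGAGGAAGGCCCCAAGUGGUCGCGGCUCCUUA-3'

mRNA has the coding-strand sequence with U in place of T.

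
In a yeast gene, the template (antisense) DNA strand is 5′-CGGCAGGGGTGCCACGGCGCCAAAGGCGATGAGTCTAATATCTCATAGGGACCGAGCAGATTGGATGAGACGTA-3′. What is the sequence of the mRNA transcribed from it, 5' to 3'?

The mRNA has the sequence of the coding strand (reverse complement of the template) with T→U. Reverse complement of CGGCAGGGGTGCCACGGCGCCAAAGGCGATGAGTCTAATATCTCATAGGGACCGAGCAGATTGGATGAGACGTA is TACGTCTCATCCAATCTGCTCGGTCCCTATGAGATATTAGACTCATCGCCTTTGGCGCCGTGGCACCCCTGCCG; then T→U.

5'-UACGUCUCAUCCAAUCUGCUCGGUCCCUAUGAGAUAUUAGACUCAUCGCCUUUGGCGCCGUGGCACCCCUGCCG-3'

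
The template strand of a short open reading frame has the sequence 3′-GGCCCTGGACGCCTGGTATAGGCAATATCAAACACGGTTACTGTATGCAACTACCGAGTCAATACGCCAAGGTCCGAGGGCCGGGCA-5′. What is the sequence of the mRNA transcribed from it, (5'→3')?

5'-CCGGGACCUGCGGACCAUAUCCGUUAUAGUUUGUGCCAAUGACAUACGUUGAUGGCUCAGUUAUGCGGUUCCAGGCUCCCGGCCCGU-3'

Reading the template 3'→5' as shown, RNA polymerase pairs each base (A→U, T→A, G↔C) to build mRNA 5'→3' directly.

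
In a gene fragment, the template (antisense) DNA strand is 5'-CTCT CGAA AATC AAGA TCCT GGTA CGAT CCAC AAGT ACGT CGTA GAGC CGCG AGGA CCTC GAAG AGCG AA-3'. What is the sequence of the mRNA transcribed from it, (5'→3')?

RNA polymerase reads the template 3'→5' and synthesizes mRNA 5'→3' by base-pairing (A→U, T→A, G↔C). The complement of the template is GAGAGCTTTTAGTTCTAGGACCATGCTAGGTGTTCATGCAGCATCTCGGCGCTCCTGGAGCTTCTCGCTT; antiparallel, so 5'→3' the coding strand is TTCGCTCTTCGAGGTCCTCGCGGCTCTACGACGTACTTGTGGATCGTACCAGGATCTTGATTTTCGAGAG. Replace T with U for the mRNA.

5'-UUCGCUCUUCGAGGUCCUCGCGGCUCUACGACGUACUUGUGGAUCGUACCAGGAUCUUGAUUUUCGAGAG-3'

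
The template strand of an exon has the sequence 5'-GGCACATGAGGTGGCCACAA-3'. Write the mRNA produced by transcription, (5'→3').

5'-UUGUGGCCACCUCAUGUGCC-3'

The mRNA has the sequence of the coding strand (reverse complement of the template) with T→U. Reverse complement of GGCACATGAGGTGGCCACAA is TTGTGGCCACCTCATGTGCC; then T→U.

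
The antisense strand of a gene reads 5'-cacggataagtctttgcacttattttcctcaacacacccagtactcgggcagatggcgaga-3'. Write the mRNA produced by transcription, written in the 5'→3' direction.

RNA polymerase reads the template 3'→5' and synthesizes mRNA 5'→3' by base-pairing (A→U, T→A, G↔C). The complement of the template is GTGCCTATTCAGAAACGTGAATAAAAGGAGTTGTGTGGGTCATGAGCCCGTCTACCGCTCT; antiparallel, so 5'→3' the coding strand is TCTCGCCATCTGCCCGAGTACTGGGTGTGTTGAGGAAAATAAGTGCAAAGACTTATCCGTG. Replace T with U for the mRNA.

5'-UCUCGCCAUCUGCCCGAGUACUGGGUGUGUUGAGGAAAAUAAGUGCAAAGACUUAUCCGUG-3'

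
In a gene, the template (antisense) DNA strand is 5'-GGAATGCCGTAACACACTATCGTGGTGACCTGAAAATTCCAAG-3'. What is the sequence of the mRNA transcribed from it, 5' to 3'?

5'-CUUGGAAUUUUCAGGUCACCACGAUAGUGUGUUACGGCAUUCC-3'

The mRNA has the sequence of the coding strand (reverse complement of the template) with T→U. Reverse complement of GGAATGCCGTAACACACTATCGTGGTGACCTGAAAATTCCAAG is CTTGGAATTTTCAGGTCACCACGATAGTGTGTTACGGCATTCC; then T→U.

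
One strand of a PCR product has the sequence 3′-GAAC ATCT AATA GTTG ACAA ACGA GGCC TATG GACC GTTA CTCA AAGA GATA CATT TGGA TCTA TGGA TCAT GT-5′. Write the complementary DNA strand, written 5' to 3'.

5'-CTTGTAGATTATCAACTGTTTGCTCCGGATACCTGGCAATGAGTTTCTCTATGTAAACCTAGATACCTAGTACA-3'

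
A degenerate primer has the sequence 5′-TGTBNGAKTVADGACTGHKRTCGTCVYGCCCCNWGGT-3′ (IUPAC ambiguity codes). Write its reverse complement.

5'-ACCWNGGGGCRBGACGAYMDCAGTCHTBAMTCNVACA-3'

Standard pairs A↔T, G↔C; ambiguity codes pair R↔Y, K↔M, W↔W, B↔V, D↔H, N↔N. Complement (ACAVNCTMABTHCTGACDMYAGCAGBRCGGGGNWCCA), then reverse for 5'→3'.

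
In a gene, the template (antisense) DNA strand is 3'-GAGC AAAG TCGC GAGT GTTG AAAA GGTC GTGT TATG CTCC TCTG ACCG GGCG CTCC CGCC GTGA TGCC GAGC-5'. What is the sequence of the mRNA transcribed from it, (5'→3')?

Reading the template 3'→5' as shown, RNA polymerase pairs each base (A→U, T→A, G↔C) to build mRNA 5'→3' directly.

5'-CUCGUUUCAGCGCUCACAACUUUUCCAGCACAAUACGAGGAGACUGGCCCGCGAGGGCGGCACUACGGCUCG-3'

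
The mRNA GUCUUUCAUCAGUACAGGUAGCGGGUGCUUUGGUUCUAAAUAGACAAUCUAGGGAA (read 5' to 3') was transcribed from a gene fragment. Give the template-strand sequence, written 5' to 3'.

Replace U with T to get the coding DNA strand: GTCTTTCATCAGTACAGGTAGCGGGTGCTTTGGTTCTAAATAGACAATCTAGGGAA. The template strand is its reverse complement (complement CAGAAAGTAGTCATGTCCATCGCCCACGAAACCAAGATTTATCTGTTAGATCCCTT, then reverse).

5'-TTCCCTAGATTGTCTATTTAGAACCAAAGCACCCGCTACCTGTACTGATGAAAGAC-3'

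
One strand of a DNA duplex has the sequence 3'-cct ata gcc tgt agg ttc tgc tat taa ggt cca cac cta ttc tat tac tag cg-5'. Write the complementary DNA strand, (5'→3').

The strand is given 3'→5', so its complement runs 5'→3' in the same left-to-right order: pair each base A↔T, G↔C.

5'-GGATATCGGACATCCAAGACGATAATTCCAGGTGTGGATAAGATAATGATCGC-3'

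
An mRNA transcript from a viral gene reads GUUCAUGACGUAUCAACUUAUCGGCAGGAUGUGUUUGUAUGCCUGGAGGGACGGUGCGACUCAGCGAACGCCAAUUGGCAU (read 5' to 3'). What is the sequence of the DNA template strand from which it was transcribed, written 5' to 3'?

5'-ATGCCAATTGGCGTTCGCTGAGTCGCACCGTCCCTCCAGGCATACAAACACATCCTGCCGATAAGTTGATACGTCATGAAC-3'

Replace U with T to get the coding DNA strand: GTTCATGACGTATCAACTTATCGGCAGGATGTGTTTGTATGCCTGGAGGGACGGTGCGACTCAGCGAACGCCAATTGGCAT. The template strand is its reverse complement (complement CAAGTACTGCATAGTTGAATAGCCGTCCTACACAAACATACGGACCTCCCTGCCACGCTGAGTCGCTTGCGGTTAACCGTA, then reverse).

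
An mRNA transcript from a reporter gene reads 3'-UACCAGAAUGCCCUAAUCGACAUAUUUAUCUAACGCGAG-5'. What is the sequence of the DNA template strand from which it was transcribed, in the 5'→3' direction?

5'-ATGGTCTTACGGGATTAGCTGTATAAATAGATTGCGCTC-3'

Written 5'→3' the mRNA is GAGCGCAAUCUAUUUAUACAGCUAAUCCCGUAAGACCAU, so the coding DNA strand is GAGCGCAATCTATTTATACAGCTAATCCCGTAAGACCAT. The template is its reverse complement.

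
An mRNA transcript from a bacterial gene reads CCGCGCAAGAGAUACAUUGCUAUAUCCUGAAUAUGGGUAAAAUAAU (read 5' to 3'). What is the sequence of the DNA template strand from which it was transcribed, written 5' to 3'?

5'-ATTATTTTACCCATATTCAGGATATAGCAATGTATCTCTTGCGCGG-3'

Replace U with T to get the coding DNA strand: CCGCGCAAGAGATACATTGCTATATCCTGAATATGGGTAAAATAAT. The template strand is its reverse complement (complement GGCGCGTTCTCTATGTAACGATATAGGACTTATACCCATTTTATTA, then reverse).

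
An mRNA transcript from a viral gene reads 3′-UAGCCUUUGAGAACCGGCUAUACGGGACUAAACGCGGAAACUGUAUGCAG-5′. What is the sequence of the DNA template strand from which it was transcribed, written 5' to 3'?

Written 5'→3' the mRNA is GACGUAUGUCAAAGGCGCAAAUCAGGGCAUAUCGGCCAAGAGUUUCCGAU, so the coding DNA strand is GACGTATGTCAAAGGCGCAAATCAGGGCATATCGGCCAAGAGTTTCCGAT. The template is its reverse complement.

5'-ATCGGAAACTCTTGGCCGATATGCCCTGATTTGCGCCTTTGACATACGTC-3'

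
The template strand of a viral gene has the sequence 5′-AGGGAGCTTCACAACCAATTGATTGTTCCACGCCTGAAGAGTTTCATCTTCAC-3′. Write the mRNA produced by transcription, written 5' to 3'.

The mRNA has the sequence of the coding strand (reverse complement of the template) with T→U. Reverse complement of AGGGAGCTTCACAACCAATTGATTGTTCCACGCCTGAAGAGTTTCATCTTCAC is GTGAAGATGAAACTCTTCAGGCGTGGAACAATCAATTGGTTGTGAAGCTCCCT; then T→U.

5'-GUGAAGAUGAAACUCUUCAGGCGUGGAACAAUCAAUUGGUUGUGAAGCUCCCU-3'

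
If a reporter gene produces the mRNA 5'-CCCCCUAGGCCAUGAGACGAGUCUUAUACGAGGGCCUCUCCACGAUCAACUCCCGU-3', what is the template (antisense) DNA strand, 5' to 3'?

5'-ACGGGAGTTGATCGTGGAGAGGCCCTCGTATAAGACTCGTCTCATGGCCTAGGGGG-3'

Replace U with T to get the coding DNA strand: CCCCCTAGGCCATGAGACGAGTCTTATACGAGGGCCTCTCCACGATCAACTCCCGT. The template strand is its reverse complement (complement GGGGGATCCGGTACTCTGCTCAGAATATGCTCCCGGAGAGGTGCTAGTTGAGGGCA, then reverse).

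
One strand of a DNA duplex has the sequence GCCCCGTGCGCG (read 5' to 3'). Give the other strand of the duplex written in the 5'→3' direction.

5'-CGCGCACGGGGC-3'

The complement of GCCCCGTGCGCG is CGGGGCACGCGC (A↔T, G↔C). DNA strands are antiparallel, so the complementary strand runs 3'→5'; reversing gives the 5'→3' form.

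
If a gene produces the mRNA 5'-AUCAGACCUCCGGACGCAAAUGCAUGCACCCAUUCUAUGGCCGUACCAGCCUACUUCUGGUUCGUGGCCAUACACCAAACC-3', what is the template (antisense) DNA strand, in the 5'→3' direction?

5'-GGTTTGGTGTATGGCCACGAACCAGAAGTAGGCTGGTACGGCCATAGAATGGGTGCATGCATTTGCGTCCGGAGGTCTGAT-3'

Replace U with T to get the coding DNA strand: ATCAGACCTCCGGACGCAAATGCATGCACCCATTCTATGGCCGTACCAGCCTACTTCTGGTTCGTGGCCATACACCAAACC. The template strand is its reverse complement (complement TAGTCTGGAGGCCTGCGTTTACGTACGTGGGTAAGATACCGGCATGGTCGGATGAAGACCAAGCACCGGTATGTGGTTTGG, then reverse).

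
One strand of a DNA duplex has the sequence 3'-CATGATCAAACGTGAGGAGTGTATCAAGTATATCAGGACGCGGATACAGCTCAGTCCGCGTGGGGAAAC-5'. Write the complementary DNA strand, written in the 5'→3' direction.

The strand is given 3'→5', so its complement runs 5'→3' in the same left-to-right order: pair each base A↔T, G↔C.

5'-GTACTAGTTTGCACTCCTCACATAGTTCATATAGTCCTGCGCCTATGTCGAGTCAGGCGCACCCCTTTG-3'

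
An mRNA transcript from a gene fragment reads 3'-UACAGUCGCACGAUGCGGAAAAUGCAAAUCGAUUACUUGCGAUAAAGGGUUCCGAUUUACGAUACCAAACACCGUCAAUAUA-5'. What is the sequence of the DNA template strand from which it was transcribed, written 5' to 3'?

Written 5'→3' the mRNA is AUAUAACUGCCACAAACCAUAGCAUUUAGCCUUGGGAAAUAGCGUUCAUUAGCUAAACGUAAAAGGCGUAGCACGCUGACAU, so the coding DNA strand is ATATAACTGCCACAAACCATAGCATTTAGCCTTGGGAAATAGCGTTCATTAGCTAAACGTAAAAGGCGTAGCACGCTGACAT. The template is its reverse complement.

5'-ATGTCAGCGTGCTACGCCTTTTACGTTTAGCTAATGAACGCTATTTCCCAAGGCTAAATGCTATGGTTTGTGGCAGTTATAT-3'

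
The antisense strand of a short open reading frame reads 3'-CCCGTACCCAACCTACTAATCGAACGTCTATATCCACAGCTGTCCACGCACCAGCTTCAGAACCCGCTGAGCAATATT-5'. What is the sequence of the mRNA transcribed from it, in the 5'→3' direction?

Reading the template 3'→5' as shown, RNA polymerase pairs each base (A→U, T→A, G↔C) to build mRNA 5'→3' directly.

5'-GGGCAUGGGUUGGAUGAUUAGCUUGCAGAUAUAGGUGUCGACAGGUGCGUGGUCGAAGUCUUGGGCGACUCGUUAUAA-3'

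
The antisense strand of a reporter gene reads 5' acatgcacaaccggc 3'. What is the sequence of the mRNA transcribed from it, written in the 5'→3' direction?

RNA polymerase reads the template 3'→5' and synthesizes mRNA 5'→3' by base-pairing (A→U, T→A, G↔C). The complement of the template is TGTACGTGTTGGCCG; antiparallel, so 5'→3' the coding strand is GCCGGTTGTGCATGT. Replace T with U for the mRNA.

5'-GCCGGUUGUGCAUGU-3'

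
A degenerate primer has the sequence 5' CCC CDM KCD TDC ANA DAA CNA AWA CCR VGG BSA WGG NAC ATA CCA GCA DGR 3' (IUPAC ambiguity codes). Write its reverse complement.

5'-YCHTGCTGGTATGTNCCWTSVCCBYGGTWTTNGTTHTNTGHAHGMKHGGGG-3'

Standard pairs A↔T, G↔C; ambiguity codes pair R↔Y, M↔K, W↔W, S↔S, B↔V, D↔H, N↔N. Complement (GGGGHKMGHAHGTNTHTTGNTTWTGGYBCCVSTWCCNTGTATGGTCGTHCY), then reverse for 5'→3'.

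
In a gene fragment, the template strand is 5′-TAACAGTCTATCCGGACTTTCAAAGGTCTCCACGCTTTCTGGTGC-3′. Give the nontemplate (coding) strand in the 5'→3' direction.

5'-GCACCAGAAAGCGTGGAGACCTTTGAAAGTCCGGATAGACTGTTA-3'

The coding strand is complementary and antiparallel to the template: take the complement (A↔T, G↔C) and reverse.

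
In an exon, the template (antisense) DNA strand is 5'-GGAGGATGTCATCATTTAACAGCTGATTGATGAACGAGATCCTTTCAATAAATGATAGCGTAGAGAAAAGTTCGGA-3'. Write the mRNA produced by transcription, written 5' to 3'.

5'-UCCGAACUUUUCUCUACGCUAUCAUUUAUUGAAAGGAUCUCGUUCAUCAAUCAGCUGUUAAAUGAUGACAUCCUCC-3'

RNA polymerase reads the template 3'→5' and synthesizes mRNA 5'→3' by base-pairing (A→U, T→A, G↔C). The complement of the template is CCTCCTACAGTAGTAAATTGTCGACTAACTACTTGCTCTAGGAAAGTTATTTACTATCGCATCTCTTTTCAAGCCT; antiparallel, so 5'→3' the coding strand is TCCGAACTTTTCTCTACGCTATCATTTATTGAAAGGATCTCGTTCATCAATCAGCTGTTAAATGATGACATCCTCC. Replace T with U for the mRNA.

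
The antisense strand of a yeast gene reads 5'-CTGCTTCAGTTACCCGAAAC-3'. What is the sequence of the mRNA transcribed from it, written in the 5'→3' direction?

5'-GUUUCGGGUAACUGAAGCAG-3'

The mRNA has the sequence of the coding strand (reverse complement of the template) with T→U. Reverse complement of CTGCTTCAGTTACCCGAAAC is GTTTCGGGTAACTGAAGCAG; then T→U.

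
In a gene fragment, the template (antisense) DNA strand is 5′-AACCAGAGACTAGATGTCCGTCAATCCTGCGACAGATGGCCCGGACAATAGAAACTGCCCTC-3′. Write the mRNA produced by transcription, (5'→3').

The mRNA has the sequence of the coding strand (reverse complement of the template) with T→U. Reverse complement of AACCAGAGACTAGATGTCCGTCAATCCTGCGACAGATGGCCCGGACAATAGAAACTGCCCTC is GAGGGCAGTTTCTATTGTCCGGGCCATCTGTCGCAGGATTGACGGACATCTAGTCTCTGGTT; then T→U.

5'-GAGGGCAGUUUCUAUUGUCCGGGCCAUCUGUCGCAGGAUUGACGGACAUCUAGUCUCUGGUU-3'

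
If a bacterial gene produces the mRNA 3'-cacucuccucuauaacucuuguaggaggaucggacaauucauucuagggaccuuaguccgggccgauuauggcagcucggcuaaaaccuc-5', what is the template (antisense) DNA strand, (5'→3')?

5′-GTGAGAGGAGATATTGAGAACATCCTCCTAGCCTGTTAAGTAAGATCCCTGGAATCAGGCCCGGCTAATACCGTCGAGCCGATTTTGGAG-3′

Written 5'→3' the mRNA is CUCCAAAAUCGGCUCGACGGUAUUAGCCGGGCCUGAUUCCAGGGAUCUUACUUAACAGGCUAGGAGGAUGUUCUCAAUAUCUCCUCUCAC, so the coding DNA strand is CTCCAAAATCGGCTCGACGGTATTAGCCGGGCCTGATTCCAGGGATCTTACTTAACAGGCTAGGAGGATGTTCTCAATATCTCCTCTCAC. The template is its reverse complement.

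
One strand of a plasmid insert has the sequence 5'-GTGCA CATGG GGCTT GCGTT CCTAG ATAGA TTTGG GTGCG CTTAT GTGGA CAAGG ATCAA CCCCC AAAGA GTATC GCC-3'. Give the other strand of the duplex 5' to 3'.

The complement of GTGCACATGGGGCTTGCGTTCCTAGATAGATTTGGGTGCGCTTATGTGGACAAGGATCAACCCCCAAAGAGTATCGCC is CACGTGTACCCCGAACGCAAGGATCTATCTAAACCCACGCGAATACACCTGTTCCTAGTTGGGGGTTTCTCATAGCGG (A↔T, G↔C). DNA strands are antiparallel, so the complementary strand runs 3'→5'; reversing gives the 5'→3' form.

5'-GGCGATACTCTTTGGGGGTTGATCCTTGTCCACATAAGCGCACCCAAATCTATCTAGGAACGCAAGCCCCATGTGCAC-3'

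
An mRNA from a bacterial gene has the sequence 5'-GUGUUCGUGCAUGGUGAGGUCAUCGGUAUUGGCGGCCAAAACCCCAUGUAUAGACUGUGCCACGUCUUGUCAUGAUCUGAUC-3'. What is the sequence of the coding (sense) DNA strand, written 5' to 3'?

The coding DNA strand has the same 5'→3' sequence as the mRNA with U replaced by T.

5'-GTGTTCGTGCATGGTGAGGTCATCGGTATTGGCGGCCAAAACCCCATGTATAGACTGTGCCACGTCTTGTCATGATCTGATC-3'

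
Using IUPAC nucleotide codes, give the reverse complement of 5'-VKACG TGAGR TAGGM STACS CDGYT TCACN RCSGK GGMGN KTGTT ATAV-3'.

5'-BTATAACAMNCKCCMCSGYNGTGAARCHGSGTASKCCTAYCTCACGTMB-3'

Standard pairs A↔T, G↔C; ambiguity codes pair R↔Y, M↔K, S↔S, D↔H, V↔B, N↔N. Complement (BMTGCACTCYATCCKSATGSGHCRAAGTGNYGSCMCCKCNMACAATATB), then reverse for 5'→3'.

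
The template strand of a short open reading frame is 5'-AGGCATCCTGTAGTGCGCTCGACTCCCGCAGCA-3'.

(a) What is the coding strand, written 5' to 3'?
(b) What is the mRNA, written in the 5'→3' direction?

(a) 5'-TGCTGCGGGAGTCGAGCGCACTACAGGATGCCT-3'
(b) 5'-UGCUGCGGGAGUCGAGCGCACUACAGGAUGCCU-3'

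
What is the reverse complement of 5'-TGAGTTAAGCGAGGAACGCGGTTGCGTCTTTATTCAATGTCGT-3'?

5′-ACGACATTGAATAAAGACGCAACCGCGTTCCTCGCTTAACTCA-3′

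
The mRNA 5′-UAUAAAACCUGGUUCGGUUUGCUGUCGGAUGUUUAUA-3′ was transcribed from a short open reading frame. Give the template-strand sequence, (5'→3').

5'-TATAAACATCCGACAGCAAACCGAACCAGGTTTTATA-3'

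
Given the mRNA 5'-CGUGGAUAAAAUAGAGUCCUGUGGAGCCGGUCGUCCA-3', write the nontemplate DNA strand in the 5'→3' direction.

The coding DNA strand has the same 5'→3' sequence as the mRNA with U replaced by T.

5'-CGTGGATAAAATAGAGTCCTGTGGAGCCGGTCGTCCA-3'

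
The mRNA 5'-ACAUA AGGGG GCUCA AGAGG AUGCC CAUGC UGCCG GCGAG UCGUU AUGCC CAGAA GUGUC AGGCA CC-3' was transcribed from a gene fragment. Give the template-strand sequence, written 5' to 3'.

Replace U with T to get the coding DNA strand: ACATAAGGGGGCTCAAGAGGATGCCCATGCTGCCGGCGAGTCGTTATGCCCAGAAGTGTCAGGCACC. The template strand is its reverse complement (complement TGTATTCCCCCGAGTTCTCCTACGGGTACGACGGCCGCTCAGCAATACGGGTCTTCACAGTCCGTGG, then reverse).

5'-GGTGCCTGACACTTCTGGGCATAACGACTCGCCGGCAGCATGGGCATCCTCTTGAGCCCCCTTATGT-3'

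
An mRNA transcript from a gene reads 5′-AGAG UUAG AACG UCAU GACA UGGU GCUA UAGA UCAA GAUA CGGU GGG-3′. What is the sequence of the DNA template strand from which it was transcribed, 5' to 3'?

Replace U with T to get the coding DNA strand: AGAGTTAGAACGTCATGACATGGTGCTATAGATCAAGATACGGTGGG. The template strand is its reverse complement (complement TCTCAATCTTGCAGTACTGTACCACGATATCTAGTTCTATGCCACCC, then reverse).

5'-CCCACCGTATCTTGATCTATAGCACCATGTCATGACGTTCTAACTCT-3'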